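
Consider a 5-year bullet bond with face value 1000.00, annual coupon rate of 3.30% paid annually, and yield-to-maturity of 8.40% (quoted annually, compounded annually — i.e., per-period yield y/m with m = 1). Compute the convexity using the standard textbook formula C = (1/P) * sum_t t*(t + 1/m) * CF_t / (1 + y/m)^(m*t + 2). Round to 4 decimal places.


Coupon per period c = face * coupon_rate / m = 33.000000
Periods per year m = 1; per-period yield y/m = 0.084000
Number of cashflows N = 5
Cashflows (t years, CF_t, discount factor 1/(1+y/m)^(m*t), PV):
  t = 1.0000: CF_t = 33.000000, DF = 0.922509, PV = 30.442804
  t = 2.0000: CF_t = 33.000000, DF = 0.851023, PV = 28.083768
  t = 3.0000: CF_t = 33.000000, DF = 0.785077, PV = 25.907535
  t = 4.0000: CF_t = 33.000000, DF = 0.724241, PV = 23.899940
  t = 5.0000: CF_t = 1033.000000, DF = 0.668119, PV = 690.166556
Price P = sum_t PV_t = 798.500603
Convexity numerator sum_t t*(t + 1/m) * CF_t / (1+y/m)^(m*t + 2):
  t = 1.0000: term = 51.815070
  t = 2.0000: term = 143.399640
  t = 3.0000: term = 264.574982
  t = 4.0000: term = 406.788102
  t = 5.0000: term = 17620.433989
Convexity = (1/P) * sum = 18487.011783 / 798.500603 = 23.152158

Answer: Convexity = 23.1522


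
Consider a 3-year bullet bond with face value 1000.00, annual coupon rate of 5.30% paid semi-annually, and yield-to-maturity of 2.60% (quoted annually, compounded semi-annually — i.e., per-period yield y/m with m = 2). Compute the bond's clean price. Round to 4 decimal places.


Answer: Price = 1077.4386

Derivation:
Coupon per period c = face * coupon_rate / m = 26.500000
Periods per year m = 2; per-period yield y/m = 0.013000
Number of cashflows N = 6
Cashflows (t years, CF_t, discount factor 1/(1+y/m)^(m*t), PV):
  t = 0.5000: CF_t = 26.500000, DF = 0.987167, PV = 26.159921
  t = 1.0000: CF_t = 26.500000, DF = 0.974498, PV = 25.824206
  t = 1.5000: CF_t = 26.500000, DF = 0.961992, PV = 25.492800
  t = 2.0000: CF_t = 26.500000, DF = 0.949647, PV = 25.165647
  t = 2.5000: CF_t = 26.500000, DF = 0.937460, PV = 24.842692
  t = 3.0000: CF_t = 1026.500000, DF = 0.925429, PV = 949.953356
Price P = sum_t PV_t = 1077.438622


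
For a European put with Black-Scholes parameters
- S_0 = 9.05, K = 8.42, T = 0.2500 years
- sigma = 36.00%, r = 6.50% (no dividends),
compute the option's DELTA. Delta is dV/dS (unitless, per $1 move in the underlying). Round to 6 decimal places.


Answer: Delta = -0.280574

Derivation:
d1 = 0.5811384970; d2 = 0.4011384970
phi(d1) = 0.3369571495; exp(-qT) = 1.0000000000; exp(-rT) = 0.9838813190
N(-d1) = 0.2805735573
Delta = -exp(-qT) * N(-d1) = -1.0000000000 * 0.2805735573 = -0.280574


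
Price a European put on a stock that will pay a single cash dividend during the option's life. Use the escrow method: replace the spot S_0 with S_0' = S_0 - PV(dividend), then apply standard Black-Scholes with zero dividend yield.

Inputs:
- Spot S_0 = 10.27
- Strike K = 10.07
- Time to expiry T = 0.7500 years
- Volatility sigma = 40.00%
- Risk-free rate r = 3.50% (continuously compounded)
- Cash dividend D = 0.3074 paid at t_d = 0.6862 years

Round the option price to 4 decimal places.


Answer: Price = 1.2810

Derivation:
PV(D) = D * exp(-r * t_d) = 0.3074 * 0.97626911 = 0.30010513
S_0' = S_0 - PV(D) = 10.2700 - 0.30010513 = 9.96989487
d1 = (ln(S_0'/K) + (r + sigma^2/2)*T) / (sigma*sqrt(T)) = 0.22014173
d2 = d1 - sigma*sqrt(T) = -0.12626843
exp(-rT) = 0.97409154
N(-d1) = 0.41288039; N(-d2) = 0.55024028
P = K * exp(-rT) * N(-d2) - S_0' * N(-d1) = 10.0700 * 0.97409154 * 0.55024028 - 9.96989487 * 0.41288039 = 1.2810


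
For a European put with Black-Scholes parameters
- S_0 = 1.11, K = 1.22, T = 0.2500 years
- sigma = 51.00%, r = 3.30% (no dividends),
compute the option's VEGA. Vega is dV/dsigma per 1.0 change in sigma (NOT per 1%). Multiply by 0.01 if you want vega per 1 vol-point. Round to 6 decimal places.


Answer: Vega = 0.216552

Derivation:
d1 = -0.2106993860; d2 = -0.4656993860
phi(d1) = 0.3901844711; exp(-qT) = 1.0000000000; exp(-rT) = 0.9917839379
Vega = S * exp(-qT) * phi(d1) * sqrt(T) = 1.1100 * 1.0000000000 * 0.3901844711 * 0.5000000000 = 0.216552


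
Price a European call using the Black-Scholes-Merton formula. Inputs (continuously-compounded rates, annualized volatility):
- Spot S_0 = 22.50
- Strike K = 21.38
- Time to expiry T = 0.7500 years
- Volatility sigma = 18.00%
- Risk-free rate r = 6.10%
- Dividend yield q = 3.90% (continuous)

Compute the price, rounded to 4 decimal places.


d1 = (ln(S/K) + (r - q + 0.5*sigma^2) * T) / (sigma * sqrt(T)) = 0.51133606
d2 = d1 - sigma * sqrt(T) = 0.35545149
exp(-rT) = 0.95528075; exp(-qT) = 0.97117364
C = S_0 * exp(-qT) * N(d1) - K * exp(-rT) * N(d2)
N(d1) = 0.69544212; N(d2) = 0.63887431
C = 22.5000 * 0.97117364 * 0.69544212 - 21.3800 * 0.95528075 * 0.63887431 = 2.1481

Answer: Price = 2.1481


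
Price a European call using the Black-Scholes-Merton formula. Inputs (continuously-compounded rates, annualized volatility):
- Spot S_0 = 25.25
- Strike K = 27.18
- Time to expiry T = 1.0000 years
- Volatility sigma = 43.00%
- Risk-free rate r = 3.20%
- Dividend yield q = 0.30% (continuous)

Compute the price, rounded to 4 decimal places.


Answer: Price = 3.8318

Derivation:
d1 = (ln(S/K) + (r - q + 0.5*sigma^2) * T) / (sigma * sqrt(T)) = 0.11115057
d2 = d1 - sigma * sqrt(T) = -0.31884943
exp(-rT) = 0.96850658; exp(-qT) = 0.99700450
C = S_0 * exp(-qT) * N(d1) - K * exp(-rT) * N(d2)
N(d1) = 0.54425153; N(d2) = 0.37492035
C = 25.2500 * 0.99700450 * 0.54425153 - 27.1800 * 0.96850658 * 0.37492035 = 3.8318


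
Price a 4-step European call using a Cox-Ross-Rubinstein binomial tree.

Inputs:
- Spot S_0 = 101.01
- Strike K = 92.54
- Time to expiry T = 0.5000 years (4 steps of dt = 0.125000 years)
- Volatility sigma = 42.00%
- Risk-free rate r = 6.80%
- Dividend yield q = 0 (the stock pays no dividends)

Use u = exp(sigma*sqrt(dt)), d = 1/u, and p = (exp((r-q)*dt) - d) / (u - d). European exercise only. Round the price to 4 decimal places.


dt = T/N = 0.125000
u = exp(sigma*sqrt(dt)) = 1.160084; d = 1/u = 0.862007
p = (exp((r-q)*dt) - d) / (u - d) = 0.491583
Discount per step: exp(-r*dt) = 0.991536
Stock lattice S(k, i) with i counting down-moves:
  k=0: S(0,0) = 101.0100
  k=1: S(1,0) = 117.1801; S(1,1) = 87.0713
  k=2: S(2,0) = 135.9387; S(2,1) = 101.0100; S(2,2) = 75.0560
  k=3: S(3,0) = 157.7004; S(3,1) = 117.1801; S(3,2) = 87.0713; S(3,3) = 64.6988
  k=4: S(4,0) = 182.9457; S(4,1) = 135.9387; S(4,2) = 101.0100; S(4,3) = 75.0560; S(4,4) = 55.7708
Terminal payoffs V(N, i) = max(S_T - K, 0):
  V(4,0) = 90.405669; V(4,1) = 43.398744; V(4,2) = 8.470000; V(4,3) = 0.000000; V(4,4) = 0.000000
Backward induction: V(k, i) = exp(-r*dt) * [p * V(k+1, i) + (1-p) * V(k+1, i+1)].
  V(3,0) = exp(-r*dt) * [p*90.405669 + (1-p)*43.398744] = 65.943619
  V(3,1) = exp(-r*dt) * [p*43.398744 + (1-p)*8.470000] = 25.423342
  V(3,2) = exp(-r*dt) * [p*8.470000 + (1-p)*0.000000] = 4.128463
  V(3,3) = exp(-r*dt) * [p*0.000000 + (1-p)*0.000000] = 0.000000
  V(2,0) = exp(-r*dt) * [p*65.943619 + (1-p)*25.423342] = 44.958627
  V(2,1) = exp(-r*dt) * [p*25.423342 + (1-p)*4.128463] = 14.473109
  V(2,2) = exp(-r*dt) * [p*4.128463 + (1-p)*0.000000] = 2.012303
  V(1,0) = exp(-r*dt) * [p*44.958627 + (1-p)*14.473109] = 29.209916
  V(1,1) = exp(-r*dt) * [p*14.473109 + (1-p)*2.012303] = 8.068940
  V(0,0) = exp(-r*dt) * [p*29.209916 + (1-p)*8.068940] = 18.305217

Answer: Price = V(0,0) = 18.3052


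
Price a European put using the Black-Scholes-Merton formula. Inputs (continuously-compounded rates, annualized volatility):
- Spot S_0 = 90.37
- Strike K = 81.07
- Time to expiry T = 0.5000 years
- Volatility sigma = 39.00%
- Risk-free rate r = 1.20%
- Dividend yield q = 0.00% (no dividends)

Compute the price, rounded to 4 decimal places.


Answer: Price = 5.2736

Derivation:
d1 = (ln(S/K) + (r - q + 0.5*sigma^2) * T) / (sigma * sqrt(T)) = 0.55344477
d2 = d1 - sigma * sqrt(T) = 0.27767313
exp(-rT) = 0.99401796; exp(-qT) = 1.00000000
P = K * exp(-rT) * N(-d2) - S_0 * exp(-qT) * N(-d1)
N(-d1) = 0.28997944; N(-d2) = 0.39063165
P = 81.0700 * 0.99401796 * 0.39063165 - 90.3700 * 1.00000000 * 0.28997944 = 5.2736


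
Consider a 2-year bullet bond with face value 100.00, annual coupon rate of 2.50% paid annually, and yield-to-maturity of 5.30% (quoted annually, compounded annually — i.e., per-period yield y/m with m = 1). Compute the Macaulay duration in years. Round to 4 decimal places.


Answer: Macaulay duration = 1.9750 years

Derivation:
Coupon per period c = face * coupon_rate / m = 2.500000
Periods per year m = 1; per-period yield y/m = 0.053000
Number of cashflows N = 2
Cashflows (t years, CF_t, discount factor 1/(1+y/m)^(m*t), PV):
  t = 1.0000: CF_t = 2.500000, DF = 0.949668, PV = 2.374169
  t = 2.0000: CF_t = 102.500000, DF = 0.901869, PV = 92.441530
Price P = sum_t PV_t = 94.815699
Macaulay numerator sum_t t * PV_t:
  t * PV_t at t = 1.0000: 2.374169
  t * PV_t at t = 2.0000: 184.883059
Macaulay duration D = (sum_t t * PV_t) / P = 187.257228 / 94.815699 = 1.974960


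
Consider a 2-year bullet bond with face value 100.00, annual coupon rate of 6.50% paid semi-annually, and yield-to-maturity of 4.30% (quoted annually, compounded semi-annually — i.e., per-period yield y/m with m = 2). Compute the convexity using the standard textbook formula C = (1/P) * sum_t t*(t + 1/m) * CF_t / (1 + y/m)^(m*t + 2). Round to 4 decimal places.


Coupon per period c = face * coupon_rate / m = 3.250000
Periods per year m = 2; per-period yield y/m = 0.021500
Number of cashflows N = 4
Cashflows (t years, CF_t, discount factor 1/(1+y/m)^(m*t), PV):
  t = 0.5000: CF_t = 3.250000, DF = 0.978953, PV = 3.181596
  t = 1.0000: CF_t = 3.250000, DF = 0.958348, PV = 3.114631
  t = 1.5000: CF_t = 3.250000, DF = 0.938177, PV = 3.049076
  t = 2.0000: CF_t = 103.250000, DF = 0.918431, PV = 94.827997
Price P = sum_t PV_t = 104.173300
Convexity numerator sum_t t*(t + 1/m) * CF_t / (1+y/m)^(m*t + 2):
  t = 0.5000: term = 1.524538
  t = 1.0000: term = 4.477351
  t = 1.5000: term = 8.766228
  t = 2.0000: term = 454.391123
Convexity = (1/P) * sum = 469.159240 / 104.173300 = 4.503642

Answer: Convexity = 4.5036


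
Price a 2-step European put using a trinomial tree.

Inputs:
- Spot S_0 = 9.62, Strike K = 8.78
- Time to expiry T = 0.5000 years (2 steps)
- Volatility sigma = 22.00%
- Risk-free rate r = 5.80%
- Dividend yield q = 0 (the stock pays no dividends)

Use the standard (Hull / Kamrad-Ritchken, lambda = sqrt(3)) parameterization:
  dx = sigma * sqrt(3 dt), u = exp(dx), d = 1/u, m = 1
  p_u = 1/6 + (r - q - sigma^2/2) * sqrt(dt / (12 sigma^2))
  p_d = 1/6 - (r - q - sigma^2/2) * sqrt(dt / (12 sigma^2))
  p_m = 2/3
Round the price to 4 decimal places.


dt = T/N = 0.250000; dx = sigma*sqrt(3*dt) = 0.190526
u = exp(dx) = 1.209885; d = 1/u = 0.826525
p_u = 0.188842, p_m = 0.666667, p_d = 0.144491
Discount per step: exp(-r*dt) = 0.985605
Stock lattice S(k, j) with j the centered position index:
  k=0: S(0,+0) = 9.6200
  k=1: S(1,-1) = 7.9512; S(1,+0) = 9.6200; S(1,+1) = 11.6391
  k=2: S(2,-2) = 6.5718; S(2,-1) = 7.9512; S(2,+0) = 9.6200; S(2,+1) = 11.6391; S(2,+2) = 14.0820
Terminal payoffs V(N, j) = max(K - S_T, 0):
  V(2,-2) = 2.208165; V(2,-1) = 0.828833; V(2,+0) = 0.000000; V(2,+1) = 0.000000; V(2,+2) = 0.000000
Backward induction: V(k, j) = exp(-r*dt) * [p_u * V(k+1, j+1) + p_m * V(k+1, j) + p_d * V(k+1, j-1)]
  V(1,-1) = exp(-r*dt) * [p_u*0.000000 + p_m*0.828833 + p_d*2.208165] = 0.859069
  V(1,+0) = exp(-r*dt) * [p_u*0.000000 + p_m*0.000000 + p_d*0.828833] = 0.118035
  V(1,+1) = exp(-r*dt) * [p_u*0.000000 + p_m*0.000000 + p_d*0.000000] = 0.000000
  V(0,+0) = exp(-r*dt) * [p_u*0.000000 + p_m*0.118035 + p_d*0.859069] = 0.199898

Answer: Price = V(0,0) = 0.1999


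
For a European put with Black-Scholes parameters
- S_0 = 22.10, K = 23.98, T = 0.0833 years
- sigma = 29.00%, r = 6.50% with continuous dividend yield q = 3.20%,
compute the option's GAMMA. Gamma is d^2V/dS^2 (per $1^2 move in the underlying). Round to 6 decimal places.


d1 = -0.9007375986; d2 = -0.9844366428
phi(d1) = 0.2659085985; exp(-qT) = 0.9973379496; exp(-rT) = 0.9946001320
Gamma = exp(-qT) * phi(d1) / (S * sigma * sqrt(T)) = 0.9973379496 * 0.2659085985 / (22.1000 * 0.2900 * 0.2886173938) = 0.143371

Answer: Gamma = 0.143371


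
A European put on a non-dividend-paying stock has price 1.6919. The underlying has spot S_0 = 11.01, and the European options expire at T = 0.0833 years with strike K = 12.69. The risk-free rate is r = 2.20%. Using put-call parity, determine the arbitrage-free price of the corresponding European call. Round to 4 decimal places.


Put-call parity: C - P = S_0 * exp(-qT) - K * exp(-rT).
S_0 * exp(-qT) = 11.0100 * 1.00000000 = 11.01000000
K * exp(-rT) = 12.6900 * 0.99816908 = 12.66676560
C = P + S*exp(-qT) - K*exp(-rT)
C = 1.6919 + 11.01000000 - 12.66676560 = 0.0351

Answer: Call price = 0.0351


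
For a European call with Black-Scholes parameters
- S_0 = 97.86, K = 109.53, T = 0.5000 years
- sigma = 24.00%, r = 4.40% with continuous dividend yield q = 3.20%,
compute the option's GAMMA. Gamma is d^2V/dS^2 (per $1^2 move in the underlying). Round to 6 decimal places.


Answer: Gamma = 0.020393

Derivation:
d1 = -0.5436507901; d2 = -0.7133564176
phi(d1) = 0.3441365943; exp(-qT) = 0.9841273201; exp(-rT) = 0.9782402351
Gamma = exp(-qT) * phi(d1) / (S * sigma * sqrt(T)) = 0.9841273201 * 0.3441365943 / (97.8600 * 0.2400 * 0.7071067812) = 0.020393


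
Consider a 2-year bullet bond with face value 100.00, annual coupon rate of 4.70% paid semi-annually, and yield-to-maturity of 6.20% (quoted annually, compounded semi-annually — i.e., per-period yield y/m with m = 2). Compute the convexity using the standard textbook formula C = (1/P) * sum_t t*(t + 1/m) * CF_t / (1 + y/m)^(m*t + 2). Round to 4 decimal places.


Coupon per period c = face * coupon_rate / m = 2.350000
Periods per year m = 2; per-period yield y/m = 0.031000
Number of cashflows N = 4
Cashflows (t years, CF_t, discount factor 1/(1+y/m)^(m*t), PV):
  t = 0.5000: CF_t = 2.350000, DF = 0.969932, PV = 2.279340
  t = 1.0000: CF_t = 2.350000, DF = 0.940768, PV = 2.210805
  t = 1.5000: CF_t = 2.350000, DF = 0.912481, PV = 2.144331
  t = 2.0000: CF_t = 102.350000, DF = 0.885045, PV = 90.584353
Price P = sum_t PV_t = 97.218830
Convexity numerator sum_t t*(t + 1/m) * CF_t / (1+y/m)^(m*t + 2):
  t = 0.5000: term = 1.072166
  t = 1.0000: term = 3.119784
  t = 1.5000: term = 6.051956
  t = 2.0000: term = 426.094433
Convexity = (1/P) * sum = 436.338338 / 97.218830 = 4.488208

Answer: Convexity = 4.4882


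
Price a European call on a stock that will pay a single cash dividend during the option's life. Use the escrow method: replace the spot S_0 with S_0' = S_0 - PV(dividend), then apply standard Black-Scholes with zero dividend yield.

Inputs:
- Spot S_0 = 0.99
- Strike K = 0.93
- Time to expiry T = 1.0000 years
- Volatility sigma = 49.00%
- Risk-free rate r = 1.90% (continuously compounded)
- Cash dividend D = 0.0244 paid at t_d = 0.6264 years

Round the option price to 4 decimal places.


Answer: Price = 0.2097

Derivation:
PV(D) = D * exp(-r * t_d) = 0.0244 * 0.98816894 = 0.02411132
S_0' = S_0 - PV(D) = 0.9900 - 0.02411132 = 0.96588868
d1 = (ln(S_0'/K) + (r + sigma^2/2)*T) / (sigma*sqrt(T)) = 0.36104898
d2 = d1 - sigma*sqrt(T) = -0.12895102
exp(-rT) = 0.98117936
N(d1) = 0.64096858; N(d2) = 0.44869820
C = S_0' * N(d1) - K * exp(-rT) * N(d2) = 0.96588868 * 0.64096858 - 0.9300 * 0.98117936 * 0.44869820 = 0.2097


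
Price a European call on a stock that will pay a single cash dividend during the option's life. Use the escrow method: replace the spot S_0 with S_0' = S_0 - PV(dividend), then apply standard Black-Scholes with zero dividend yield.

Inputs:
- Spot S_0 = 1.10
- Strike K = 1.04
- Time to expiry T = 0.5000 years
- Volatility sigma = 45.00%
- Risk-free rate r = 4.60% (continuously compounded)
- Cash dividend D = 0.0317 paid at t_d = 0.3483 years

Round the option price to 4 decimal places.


PV(D) = D * exp(-r * t_d) = 0.0317 * 0.98410587 = 0.03119616
S_0' = S_0 - PV(D) = 1.1000 - 0.03119616 = 1.06880384
d1 = (ln(S_0'/K) + (r + sigma^2/2)*T) / (sigma*sqrt(T)) = 0.31723767
d2 = d1 - sigma*sqrt(T) = -0.00096039
exp(-rT) = 0.97726248
N(d1) = 0.62446836; N(d2) = 0.49961686
C = S_0' * N(d1) - K * exp(-rT) * N(d2) = 1.06880384 * 0.62446836 - 1.0400 * 0.97726248 * 0.49961686 = 0.1596

Answer: Price = 0.1596


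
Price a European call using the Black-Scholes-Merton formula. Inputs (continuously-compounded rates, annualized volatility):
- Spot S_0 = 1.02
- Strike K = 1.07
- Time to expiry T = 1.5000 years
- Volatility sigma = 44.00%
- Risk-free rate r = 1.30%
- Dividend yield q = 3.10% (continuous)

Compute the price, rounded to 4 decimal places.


d1 = (ln(S/K) + (r - q + 0.5*sigma^2) * T) / (sigma * sqrt(T)) = 0.13053550
d2 = d1 - sigma * sqrt(T) = -0.40835225
exp(-rT) = 0.98068890; exp(-qT) = 0.95456456
C = S_0 * exp(-qT) * N(d1) - K * exp(-rT) * N(d2)
N(d1) = 0.55192861; N(d2) = 0.34150754
C = 1.0200 * 0.95456456 * 0.55192861 - 1.0700 * 0.98068890 * 0.34150754 = 0.1790

Answer: Price = 0.1790


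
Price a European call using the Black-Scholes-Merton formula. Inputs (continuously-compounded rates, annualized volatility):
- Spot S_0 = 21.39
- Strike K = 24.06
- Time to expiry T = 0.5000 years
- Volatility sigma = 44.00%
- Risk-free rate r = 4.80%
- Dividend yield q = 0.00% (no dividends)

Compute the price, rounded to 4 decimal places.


d1 = (ln(S/K) + (r - q + 0.5*sigma^2) * T) / (sigma * sqrt(T)) = -0.14536569
d2 = d1 - sigma * sqrt(T) = -0.45649267
exp(-rT) = 0.97628571; exp(-qT) = 1.00000000
C = S_0 * exp(-qT) * N(d1) - K * exp(-rT) * N(d2)
N(d1) = 0.44221108; N(d2) = 0.32401787
C = 21.3900 * 1.00000000 * 0.44221108 - 24.0600 * 0.97628571 * 0.32401787 = 1.8479

Answer: Price = 1.8479


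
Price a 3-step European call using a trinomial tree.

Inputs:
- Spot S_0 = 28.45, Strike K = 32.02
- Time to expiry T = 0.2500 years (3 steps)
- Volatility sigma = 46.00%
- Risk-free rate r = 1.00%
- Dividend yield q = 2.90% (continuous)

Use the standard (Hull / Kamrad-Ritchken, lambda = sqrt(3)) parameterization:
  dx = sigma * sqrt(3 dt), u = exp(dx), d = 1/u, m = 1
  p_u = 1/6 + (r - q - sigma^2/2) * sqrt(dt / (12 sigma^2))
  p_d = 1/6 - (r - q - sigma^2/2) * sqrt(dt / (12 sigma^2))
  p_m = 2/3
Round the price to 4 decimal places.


dt = T/N = 0.083333; dx = sigma*sqrt(3*dt) = 0.230000
u = exp(dx) = 1.258600; d = 1/u = 0.794534
p_u = 0.144058, p_m = 0.666667, p_d = 0.189275
Discount per step: exp(-r*dt) = 0.999167
Stock lattice S(k, j) with j the centered position index:
  k=0: S(0,+0) = 28.4500
  k=1: S(1,-1) = 22.6045; S(1,+0) = 28.4500; S(1,+1) = 35.8072
  k=2: S(2,-2) = 17.9600; S(2,-1) = 22.6045; S(2,+0) = 28.4500; S(2,+1) = 35.8072; S(2,+2) = 45.0669
  k=3: S(3,-3) = 14.2698; S(3,-2) = 17.9600; S(3,-1) = 22.6045; S(3,+0) = 28.4500; S(3,+1) = 35.8072; S(3,+2) = 45.0669; S(3,+3) = 56.7212
Terminal payoffs V(N, j) = max(S_T - K, 0):
  V(3,-3) = 0.000000; V(3,-2) = 0.000000; V(3,-1) = 0.000000; V(3,+0) = 0.000000; V(3,+1) = 3.787170; V(3,+2) = 13.046905; V(3,+3) = 24.701207
Backward induction: V(k, j) = exp(-r*dt) * [p_u * V(k+1, j+1) + p_m * V(k+1, j) + p_d * V(k+1, j-1)]
  V(2,-2) = exp(-r*dt) * [p_u*0.000000 + p_m*0.000000 + p_d*0.000000] = 0.000000
  V(2,-1) = exp(-r*dt) * [p_u*0.000000 + p_m*0.000000 + p_d*0.000000] = 0.000000
  V(2,+0) = exp(-r*dt) * [p_u*3.787170 + p_m*0.000000 + p_d*0.000000] = 0.545118
  V(2,+1) = exp(-r*dt) * [p_u*13.046905 + p_m*3.787170 + p_d*0.000000] = 4.400622
  V(2,+2) = exp(-r*dt) * [p_u*24.701207 + p_m*13.046905 + p_d*3.787170] = 12.962354
  V(1,-1) = exp(-r*dt) * [p_u*0.545118 + p_m*0.000000 + p_d*0.000000] = 0.078463
  V(1,+0) = exp(-r*dt) * [p_u*4.400622 + p_m*0.545118 + p_d*0.000000] = 0.996526
  V(1,+1) = exp(-r*dt) * [p_u*12.962354 + p_m*4.400622 + p_d*0.545118] = 4.900171
  V(0,+0) = exp(-r*dt) * [p_u*4.900171 + p_m*0.996526 + p_d*0.078463] = 1.383956

Answer: Price = V(0,0) = 1.3840


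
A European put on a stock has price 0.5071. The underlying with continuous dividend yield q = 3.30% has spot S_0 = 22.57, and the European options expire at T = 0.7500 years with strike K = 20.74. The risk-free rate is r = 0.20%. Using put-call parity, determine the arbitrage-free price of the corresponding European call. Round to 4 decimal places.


Put-call parity: C - P = S_0 * exp(-qT) - K * exp(-rT).
S_0 * exp(-qT) = 22.5700 * 0.97555377 = 22.01824859
K * exp(-rT) = 20.7400 * 0.99850112 = 20.70891332
C = P + S*exp(-qT) - K*exp(-rT)
C = 0.5071 + 22.01824859 - 20.70891332 = 1.8164

Answer: Call price = 1.8164


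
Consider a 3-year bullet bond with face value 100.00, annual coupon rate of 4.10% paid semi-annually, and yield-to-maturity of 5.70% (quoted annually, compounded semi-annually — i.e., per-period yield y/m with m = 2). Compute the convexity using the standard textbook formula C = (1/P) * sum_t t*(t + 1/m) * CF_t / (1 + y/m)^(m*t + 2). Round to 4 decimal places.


Coupon per period c = face * coupon_rate / m = 2.050000
Periods per year m = 2; per-period yield y/m = 0.028500
Number of cashflows N = 6
Cashflows (t years, CF_t, discount factor 1/(1+y/m)^(m*t), PV):
  t = 0.5000: CF_t = 2.050000, DF = 0.972290, PV = 1.993194
  t = 1.0000: CF_t = 2.050000, DF = 0.945347, PV = 1.937962
  t = 1.5000: CF_t = 2.050000, DF = 0.919152, PV = 1.884261
  t = 2.0000: CF_t = 2.050000, DF = 0.893682, PV = 1.832047
  t = 2.5000: CF_t = 2.050000, DF = 0.868917, PV = 1.781281
  t = 3.0000: CF_t = 102.050000, DF = 0.844840, PV = 86.215874
Price P = sum_t PV_t = 95.644618
Convexity numerator sum_t t*(t + 1/m) * CF_t / (1+y/m)^(m*t + 2):
  t = 0.5000: term = 0.942130
  t = 1.0000: term = 2.748071
  t = 1.5000: term = 5.343842
  t = 2.0000: term = 8.659605
  t = 2.5000: term = 12.629468
  t = 3.0000: term = 855.791443
Convexity = (1/P) * sum = 886.114560 / 95.644618 = 9.264657

Answer: Convexity = 9.2647


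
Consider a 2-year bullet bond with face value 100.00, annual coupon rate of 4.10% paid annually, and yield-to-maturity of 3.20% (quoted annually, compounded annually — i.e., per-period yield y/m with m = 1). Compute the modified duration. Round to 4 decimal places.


Answer: Modified duration = 1.9001

Derivation:
Coupon per period c = face * coupon_rate / m = 4.100000
Periods per year m = 1; per-period yield y/m = 0.032000
Number of cashflows N = 2
Cashflows (t years, CF_t, discount factor 1/(1+y/m)^(m*t), PV):
  t = 1.0000: CF_t = 4.100000, DF = 0.968992, PV = 3.972868
  t = 2.0000: CF_t = 104.100000, DF = 0.938946, PV = 97.744276
Price P = sum_t PV_t = 101.717144
First compute Macaulay numerator sum_t t * PV_t:
  t * PV_t at t = 1.0000: 3.972868
  t * PV_t at t = 2.0000: 195.488552
Macaulay duration D = 199.461421 / 101.717144 = 1.960942
Modified duration = D / (1 + y/m) = 1.960942 / (1 + 0.032000) = 1.900138


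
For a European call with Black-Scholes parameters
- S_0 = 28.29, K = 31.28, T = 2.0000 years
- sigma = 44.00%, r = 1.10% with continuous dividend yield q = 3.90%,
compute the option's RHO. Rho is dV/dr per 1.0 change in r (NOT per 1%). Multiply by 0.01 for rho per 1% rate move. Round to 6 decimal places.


d1 = 0.0596693176; d2 = -0.5625846498
phi(d1) = 0.3982327097; exp(-qT) = 0.9249644265; exp(-rT) = 0.9782402351
N(d2) = 0.2868588735
Rho = K*T*exp(-rT)*N(d2) = 31.2800 * 2.0000 * 0.9782402351 * 0.2868588735 = 17.555393

Answer: Rho = 17.555393


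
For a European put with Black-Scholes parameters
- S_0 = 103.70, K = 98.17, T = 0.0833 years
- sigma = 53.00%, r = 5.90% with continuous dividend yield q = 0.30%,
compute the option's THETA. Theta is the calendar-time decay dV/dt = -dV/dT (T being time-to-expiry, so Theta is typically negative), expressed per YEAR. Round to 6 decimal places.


d1 = 0.4652351735; d2 = 0.3122679548
phi(d1) = 0.3580221523; exp(-qT) = 0.9997501312; exp(-rT) = 0.9950973574
Theta = -S*exp(-qT)*phi(d1)*sigma/(2*sqrt(T)) + r*K*exp(-rT)*N(-d2) - q*S*exp(-qT)*N(-d1)
N(-d1) = 0.3208815264; N(-d2) = 0.3774184458; sqrt(T) = 0.2886173938
Term 1 = -103.7000 * 0.9997501312 * 0.3580221523 * 0.5300 / (2 * 0.2886173938) = -34.0803070136
Term 2 = 0.0590 * 98.1700 * 0.9950973574 * 0.3774184458 = 2.1753016909
Term 3 = -0.0030 * 103.7000 * 0.9997501312 * 0.3208815264 = -0.0998012994
Theta = -34.0803070136 + (2.1753016909) + (-0.0998012994) = -32.004807

Answer: Theta = -32.004807


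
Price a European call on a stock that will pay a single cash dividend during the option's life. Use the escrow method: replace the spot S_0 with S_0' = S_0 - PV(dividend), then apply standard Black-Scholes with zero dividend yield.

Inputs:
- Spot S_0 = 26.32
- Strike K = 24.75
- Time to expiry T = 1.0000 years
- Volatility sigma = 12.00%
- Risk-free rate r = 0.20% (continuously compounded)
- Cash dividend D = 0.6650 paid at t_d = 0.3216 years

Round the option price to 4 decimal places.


Answer: Price = 1.7417

Derivation:
PV(D) = D * exp(-r * t_d) = 0.6650 * 0.99935701 = 0.66457241
S_0' = S_0 - PV(D) = 26.3200 - 0.66457241 = 25.65542759
d1 = (ln(S_0'/K) + (r + sigma^2/2)*T) / (sigma*sqrt(T)) = 0.37608052
d2 = d1 - sigma*sqrt(T) = 0.25608052
exp(-rT) = 0.99800200
N(d1) = 0.64657148; N(d2) = 0.60105567
C = S_0' * N(d1) - K * exp(-rT) * N(d2) = 25.65542759 * 0.64657148 - 24.7500 * 0.99800200 * 0.60105567 = 1.7417


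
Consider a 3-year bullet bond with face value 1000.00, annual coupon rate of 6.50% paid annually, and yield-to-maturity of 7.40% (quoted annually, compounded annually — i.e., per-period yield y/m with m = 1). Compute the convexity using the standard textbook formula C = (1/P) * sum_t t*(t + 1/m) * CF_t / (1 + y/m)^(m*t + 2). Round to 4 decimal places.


Coupon per period c = face * coupon_rate / m = 65.000000
Periods per year m = 1; per-period yield y/m = 0.074000
Number of cashflows N = 3
Cashflows (t years, CF_t, discount factor 1/(1+y/m)^(m*t), PV):
  t = 1.0000: CF_t = 65.000000, DF = 0.931099, PV = 60.521415
  t = 2.0000: CF_t = 65.000000, DF = 0.866945, PV = 56.351411
  t = 3.0000: CF_t = 1065.000000, DF = 0.807211, PV = 859.679882
Price P = sum_t PV_t = 976.552708
Convexity numerator sum_t t*(t + 1/m) * CF_t / (1+y/m)^(m*t + 2):
  t = 1.0000: term = 104.937450
  t = 2.0000: term = 293.121370
  t = 3.0000: term = 8943.539862
Convexity = (1/P) * sum = 9341.598682 / 976.552708 = 9.565893

Answer: Convexity = 9.5659


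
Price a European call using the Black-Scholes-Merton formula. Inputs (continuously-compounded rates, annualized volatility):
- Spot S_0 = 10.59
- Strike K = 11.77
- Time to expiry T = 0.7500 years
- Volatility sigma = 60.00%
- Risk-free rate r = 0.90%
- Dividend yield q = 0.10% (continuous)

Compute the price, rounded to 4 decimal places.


d1 = (ln(S/K) + (r - q + 0.5*sigma^2) * T) / (sigma * sqrt(T)) = 0.06804311
d2 = d1 - sigma * sqrt(T) = -0.45157213
exp(-rT) = 0.99327273; exp(-qT) = 0.99925028
C = S_0 * exp(-qT) * N(d1) - K * exp(-rT) * N(d2)
N(d1) = 0.52712434; N(d2) = 0.32578863
C = 10.5900 * 0.99925028 * 0.52712434 - 11.7700 * 0.99327273 * 0.32578863 = 1.7693

Answer: Price = 1.7693


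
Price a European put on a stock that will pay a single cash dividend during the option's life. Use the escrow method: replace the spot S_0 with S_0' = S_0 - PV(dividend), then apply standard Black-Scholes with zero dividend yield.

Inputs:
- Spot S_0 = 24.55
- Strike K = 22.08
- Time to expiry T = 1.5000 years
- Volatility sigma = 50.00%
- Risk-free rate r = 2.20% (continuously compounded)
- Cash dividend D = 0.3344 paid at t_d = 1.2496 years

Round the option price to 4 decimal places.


PV(D) = D * exp(-r * t_d) = 0.3344 * 0.97288324 = 0.32533216
S_0' = S_0 - PV(D) = 24.5500 - 0.32533216 = 24.22466784
d1 = (ln(S_0'/K) + (r + sigma^2/2)*T) / (sigma*sqrt(T)) = 0.51145219
d2 = d1 - sigma*sqrt(T) = -0.10092024
exp(-rT) = 0.96753856
N(-d1) = 0.30451723; N(-d2) = 0.54019311
P = K * exp(-rT) * N(-d2) - S_0' * N(-d1) = 22.0800 * 0.96753856 * 0.54019311 - 24.22466784 * 0.30451723 = 4.1635

Answer: Price = 4.1635


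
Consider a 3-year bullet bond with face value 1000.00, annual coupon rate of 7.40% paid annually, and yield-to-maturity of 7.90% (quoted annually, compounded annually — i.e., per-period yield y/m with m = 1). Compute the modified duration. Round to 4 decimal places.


Coupon per period c = face * coupon_rate / m = 74.000000
Periods per year m = 1; per-period yield y/m = 0.079000
Number of cashflows N = 3
Cashflows (t years, CF_t, discount factor 1/(1+y/m)^(m*t), PV):
  t = 1.0000: CF_t = 74.000000, DF = 0.926784, PV = 68.582020
  t = 2.0000: CF_t = 74.000000, DF = 0.858929, PV = 63.560723
  t = 3.0000: CF_t = 1074.000000, DF = 0.796041, PV = 854.948485
Price P = sum_t PV_t = 987.091229
First compute Macaulay numerator sum_t t * PV_t:
  t * PV_t at t = 1.0000: 68.582020
  t * PV_t at t = 2.0000: 127.121447
  t * PV_t at t = 3.0000: 2564.845456
Macaulay duration D = 2760.548923 / 987.091229 = 2.796650
Modified duration = D / (1 + y/m) = 2.796650 / (1 + 0.079000) = 2.591891

Answer: Modified duration = 2.5919


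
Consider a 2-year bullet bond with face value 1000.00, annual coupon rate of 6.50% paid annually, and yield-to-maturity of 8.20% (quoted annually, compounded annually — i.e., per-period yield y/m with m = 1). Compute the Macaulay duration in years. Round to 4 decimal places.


Answer: Macaulay duration = 1.9381 years

Derivation:
Coupon per period c = face * coupon_rate / m = 65.000000
Periods per year m = 1; per-period yield y/m = 0.082000
Number of cashflows N = 2
Cashflows (t years, CF_t, discount factor 1/(1+y/m)^(m*t), PV):
  t = 1.0000: CF_t = 65.000000, DF = 0.924214, PV = 60.073937
  t = 2.0000: CF_t = 1065.000000, DF = 0.854172, PV = 909.693489
Price P = sum_t PV_t = 969.767426
Macaulay numerator sum_t t * PV_t:
  t * PV_t at t = 1.0000: 60.073937
  t * PV_t at t = 2.0000: 1819.386978
Macaulay duration D = (sum_t t * PV_t) / P = 1879.460915 / 969.767426 = 1.938053


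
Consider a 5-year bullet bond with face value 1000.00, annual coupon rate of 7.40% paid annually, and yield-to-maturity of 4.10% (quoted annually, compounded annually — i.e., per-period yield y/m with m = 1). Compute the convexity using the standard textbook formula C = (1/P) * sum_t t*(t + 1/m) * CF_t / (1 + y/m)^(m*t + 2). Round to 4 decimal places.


Coupon per period c = face * coupon_rate / m = 74.000000
Periods per year m = 1; per-period yield y/m = 0.041000
Number of cashflows N = 5
Cashflows (t years, CF_t, discount factor 1/(1+y/m)^(m*t), PV):
  t = 1.0000: CF_t = 74.000000, DF = 0.960615, PV = 71.085495
  t = 2.0000: CF_t = 74.000000, DF = 0.922781, PV = 68.285778
  t = 3.0000: CF_t = 74.000000, DF = 0.886437, PV = 65.596328
  t = 4.0000: CF_t = 74.000000, DF = 0.851524, PV = 63.012803
  t = 5.0000: CF_t = 1074.000000, DF = 0.817987, PV = 878.517939
Price P = sum_t PV_t = 1146.498343
Convexity numerator sum_t t*(t + 1/m) * CF_t / (1+y/m)^(m*t + 2):
  t = 1.0000: term = 131.192657
  t = 2.0000: term = 378.076821
  t = 3.0000: term = 726.372374
  t = 4.0000: term = 1162.940080
  t = 5.0000: term = 24320.384094
Convexity = (1/P) * sum = 26718.966025 / 1146.498343 = 23.304845

Answer: Convexity = 23.3048


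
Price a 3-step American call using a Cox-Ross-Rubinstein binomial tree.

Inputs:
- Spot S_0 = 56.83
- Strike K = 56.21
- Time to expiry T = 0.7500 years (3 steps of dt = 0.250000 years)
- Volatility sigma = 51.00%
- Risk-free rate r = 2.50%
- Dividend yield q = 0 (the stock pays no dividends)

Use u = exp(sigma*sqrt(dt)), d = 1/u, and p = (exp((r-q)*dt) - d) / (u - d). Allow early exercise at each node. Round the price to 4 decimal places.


Answer: Price = V(0,0) = 11.4442

Derivation:
dt = T/N = 0.250000
u = exp(sigma*sqrt(dt)) = 1.290462; d = 1/u = 0.774916
p = (exp((r-q)*dt) - d) / (u - d) = 0.448754
Discount per step: exp(-r*dt) = 0.993769
Stock lattice S(k, i) with i counting down-moves:
  k=0: S(0,0) = 56.8300
  k=1: S(1,0) = 73.3369; S(1,1) = 44.0385
  k=2: S(2,0) = 94.6385; S(2,1) = 56.8300; S(2,2) = 34.1262
  k=3: S(3,0) = 122.1274; S(3,1) = 73.3369; S(3,2) = 44.0385; S(3,3) = 26.4449
Terminal payoffs V(N, i) = max(S_T - K, 0):
  V(3,0) = 65.917350; V(3,1) = 17.126934; V(3,2) = 0.000000; V(3,3) = 0.000000
Backward induction: V(k, i) = exp(-r*dt) * [p * V(k+1, i) + (1-p) * V(k+1, i+1)]; then take max(V_cont, immediate exercise) for American.
  V(2,0) = exp(-r*dt) * [p*65.917350 + (1-p)*17.126934] = 38.778716; exercise = 38.428499; V(2,0) = max -> 38.778716
  V(2,1) = exp(-r*dt) * [p*17.126934 + (1-p)*0.000000] = 7.637898; exercise = 0.620000; V(2,1) = max -> 7.637898
  V(2,2) = exp(-r*dt) * [p*0.000000 + (1-p)*0.000000] = 0.000000; exercise = 0.000000; V(2,2) = max -> 0.000000
  V(1,0) = exp(-r*dt) * [p*38.778716 + (1-p)*7.637898] = 21.477816; exercise = 17.126934; V(1,0) = max -> 21.477816
  V(1,1) = exp(-r*dt) * [p*7.637898 + (1-p)*0.000000] = 3.406184; exercise = 0.000000; V(1,1) = max -> 3.406184
  V(0,0) = exp(-r*dt) * [p*21.477816 + (1-p)*3.406184] = 11.444156; exercise = 0.620000; V(0,0) = max -> 11.444156


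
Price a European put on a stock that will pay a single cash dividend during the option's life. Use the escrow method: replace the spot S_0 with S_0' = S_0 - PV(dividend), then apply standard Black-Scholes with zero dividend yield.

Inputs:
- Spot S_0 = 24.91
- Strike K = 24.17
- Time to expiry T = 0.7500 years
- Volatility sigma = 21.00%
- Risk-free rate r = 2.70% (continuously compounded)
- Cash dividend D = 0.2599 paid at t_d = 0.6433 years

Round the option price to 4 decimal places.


PV(D) = D * exp(-r * t_d) = 0.2599 * 0.98278087 = 0.25542475
S_0' = S_0 - PV(D) = 24.9100 - 0.25542475 = 24.65457525
d1 = (ln(S_0'/K) + (r + sigma^2/2)*T) / (sigma*sqrt(T)) = 0.31142712
d2 = d1 - sigma*sqrt(T) = 0.12956178
exp(-rT) = 0.97995365
N(-d1) = 0.37773797; N(-d2) = 0.44845657
P = K * exp(-rT) * N(-d2) - S_0' * N(-d1) = 24.1700 * 0.97995365 * 0.44845657 - 24.65457525 * 0.37773797 = 1.3089

Answer: Price = 1.3089


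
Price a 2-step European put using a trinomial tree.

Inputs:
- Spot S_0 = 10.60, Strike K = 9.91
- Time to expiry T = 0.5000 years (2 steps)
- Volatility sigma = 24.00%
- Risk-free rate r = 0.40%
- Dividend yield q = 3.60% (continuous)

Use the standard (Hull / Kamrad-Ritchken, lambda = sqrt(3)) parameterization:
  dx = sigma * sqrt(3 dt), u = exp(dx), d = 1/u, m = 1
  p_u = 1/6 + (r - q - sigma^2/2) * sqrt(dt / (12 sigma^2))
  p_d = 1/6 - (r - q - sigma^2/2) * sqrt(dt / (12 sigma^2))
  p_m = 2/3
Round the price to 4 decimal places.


dt = T/N = 0.250000; dx = sigma*sqrt(3*dt) = 0.207846
u = exp(dx) = 1.231024; d = 1/u = 0.812332
p_u = 0.130101, p_m = 0.666667, p_d = 0.203232
Discount per step: exp(-r*dt) = 0.999000
Stock lattice S(k, j) with j the centered position index:
  k=0: S(0,+0) = 10.6000
  k=1: S(1,-1) = 8.6107; S(1,+0) = 10.6000; S(1,+1) = 13.0489
  k=2: S(2,-2) = 6.9948; S(2,-1) = 8.6107; S(2,+0) = 10.6000; S(2,+1) = 13.0489; S(2,+2) = 16.0634
Terminal payoffs V(N, j) = max(K - S_T, 0):
  V(2,-2) = 2.915236; V(2,-1) = 1.299280; V(2,+0) = 0.000000; V(2,+1) = 0.000000; V(2,+2) = 0.000000
Backward induction: V(k, j) = exp(-r*dt) * [p_u * V(k+1, j+1) + p_m * V(k+1, j) + p_d * V(k+1, j-1)]
  V(1,-1) = exp(-r*dt) * [p_u*0.000000 + p_m*1.299280 + p_d*2.915236] = 1.457199
  V(1,+0) = exp(-r*dt) * [p_u*0.000000 + p_m*0.000000 + p_d*1.299280] = 0.263792
  V(1,+1) = exp(-r*dt) * [p_u*0.000000 + p_m*0.000000 + p_d*0.000000] = 0.000000
  V(0,+0) = exp(-r*dt) * [p_u*0.000000 + p_m*0.263792 + p_d*1.457199] = 0.471539

Answer: Price = V(0,0) = 0.4715


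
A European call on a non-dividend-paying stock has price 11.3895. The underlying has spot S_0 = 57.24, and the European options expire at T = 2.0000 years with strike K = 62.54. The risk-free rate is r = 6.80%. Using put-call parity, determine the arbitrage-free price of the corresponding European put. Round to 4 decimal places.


Put-call parity: C - P = S_0 * exp(-qT) - K * exp(-rT).
S_0 * exp(-qT) = 57.2400 * 1.00000000 = 57.24000000
K * exp(-rT) = 62.5400 * 0.87284263 = 54.58757824
P = C - S*exp(-qT) + K*exp(-rT)
P = 11.3895 - 57.24000000 + 54.58757824 = 8.7371

Answer: Put price = 8.7371


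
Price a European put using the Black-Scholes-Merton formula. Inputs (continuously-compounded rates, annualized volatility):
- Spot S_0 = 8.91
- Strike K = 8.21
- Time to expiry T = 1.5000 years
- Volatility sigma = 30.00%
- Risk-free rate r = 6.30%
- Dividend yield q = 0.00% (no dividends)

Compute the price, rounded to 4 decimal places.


Answer: Price = 0.6065

Derivation:
d1 = (ln(S/K) + (r - q + 0.5*sigma^2) * T) / (sigma * sqrt(T)) = 0.66359758
d2 = d1 - sigma * sqrt(T) = 0.29617411
exp(-rT) = 0.90982773; exp(-qT) = 1.00000000
P = K * exp(-rT) * N(-d2) - S_0 * exp(-qT) * N(-d1)
N(-d1) = 0.25347395; N(-d2) = 0.38354856
P = 8.2100 * 0.90982773 * 0.38354856 - 8.9100 * 1.00000000 * 0.25347395 = 0.6065


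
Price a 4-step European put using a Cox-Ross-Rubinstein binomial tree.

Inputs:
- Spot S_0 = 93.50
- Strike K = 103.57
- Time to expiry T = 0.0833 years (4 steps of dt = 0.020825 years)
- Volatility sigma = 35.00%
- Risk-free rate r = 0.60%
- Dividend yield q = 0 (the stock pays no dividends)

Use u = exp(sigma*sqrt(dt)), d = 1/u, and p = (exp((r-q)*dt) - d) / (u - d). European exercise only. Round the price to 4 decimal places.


dt = T/N = 0.020825
u = exp(sigma*sqrt(dt)) = 1.051805; d = 1/u = 0.950746
p = (exp((r-q)*dt) - d) / (u - d) = 0.488612
Discount per step: exp(-r*dt) = 0.999875
Stock lattice S(k, i) with i counting down-moves:
  k=0: S(0,0) = 93.5000
  k=1: S(1,0) = 98.3438; S(1,1) = 88.8948
  k=2: S(2,0) = 103.4385; S(2,1) = 93.5000; S(2,2) = 84.5164
  k=3: S(3,0) = 108.7972; S(3,1) = 98.3438; S(3,2) = 88.8948; S(3,3) = 80.3536
  k=4: S(4,0) = 114.4335; S(4,1) = 103.4385; S(4,2) = 93.5000; S(4,3) = 84.5164; S(4,4) = 76.3959
Terminal payoffs V(N, i) = max(K - S_T, 0):
  V(4,0) = 0.000000; V(4,1) = 0.131470; V(4,2) = 10.070000; V(4,3) = 19.053621; V(4,4) = 27.174082
Backward induction: V(k, i) = exp(-r*dt) * [p * V(k+1, i) + (1-p) * V(k+1, i+1)].
  V(3,0) = exp(-r*dt) * [p*0.000000 + (1-p)*0.131470] = 0.067224
  V(3,1) = exp(-r*dt) * [p*0.131470 + (1-p)*10.070000] = 5.213262
  V(3,2) = exp(-r*dt) * [p*10.070000 + (1-p)*19.053621] = 14.662282
  V(3,3) = exp(-r*dt) * [p*19.053621 + (1-p)*27.174082] = 23.203427
  V(2,0) = exp(-r*dt) * [p*0.067224 + (1-p)*5.213262] = 2.698508
  V(2,1) = exp(-r*dt) * [p*5.213262 + (1-p)*14.662282] = 10.044121
  V(2,2) = exp(-r*dt) * [p*14.662282 + (1-p)*23.203427] = 19.027742
  V(1,0) = exp(-r*dt) * [p*2.698508 + (1-p)*10.044121] = 6.454159
  V(1,1) = exp(-r*dt) * [p*10.044121 + (1-p)*19.027742] = 14.636407
  V(0,0) = exp(-r*dt) * [p*6.454159 + (1-p)*14.636407] = 10.637132

Answer: Price = V(0,0) = 10.6371


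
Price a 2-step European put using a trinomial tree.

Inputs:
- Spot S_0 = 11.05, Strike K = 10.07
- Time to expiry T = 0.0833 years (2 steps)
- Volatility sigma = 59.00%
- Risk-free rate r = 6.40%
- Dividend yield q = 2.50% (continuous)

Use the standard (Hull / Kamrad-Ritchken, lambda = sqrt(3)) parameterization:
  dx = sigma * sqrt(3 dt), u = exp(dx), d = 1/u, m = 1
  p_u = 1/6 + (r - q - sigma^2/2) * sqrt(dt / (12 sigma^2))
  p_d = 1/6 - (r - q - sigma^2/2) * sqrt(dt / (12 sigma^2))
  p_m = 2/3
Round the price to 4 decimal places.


dt = T/N = 0.041650; dx = sigma*sqrt(3*dt) = 0.208555
u = exp(dx) = 1.231896; d = 1/u = 0.811757
p_u = 0.153181, p_m = 0.666667, p_d = 0.180152
Discount per step: exp(-r*dt) = 0.997338
Stock lattice S(k, j) with j the centered position index:
  k=0: S(0,+0) = 11.0500
  k=1: S(1,-1) = 8.9699; S(1,+0) = 11.0500; S(1,+1) = 13.6125
  k=2: S(2,-2) = 7.2814; S(2,-1) = 8.9699; S(2,+0) = 11.0500; S(2,+1) = 13.6125; S(2,+2) = 16.7691
Terminal payoffs V(N, j) = max(K - S_T, 0):
  V(2,-2) = 2.788617; V(2,-1) = 1.100090; V(2,+0) = 0.000000; V(2,+1) = 0.000000; V(2,+2) = 0.000000
Backward induction: V(k, j) = exp(-r*dt) * [p_u * V(k+1, j+1) + p_m * V(k+1, j) + p_d * V(k+1, j-1)]
  V(1,-1) = exp(-r*dt) * [p_u*0.000000 + p_m*1.100090 + p_d*2.788617] = 1.232478
  V(1,+0) = exp(-r*dt) * [p_u*0.000000 + p_m*0.000000 + p_d*1.100090] = 0.197656
  V(1,+1) = exp(-r*dt) * [p_u*0.000000 + p_m*0.000000 + p_d*0.000000] = 0.000000
  V(0,+0) = exp(-r*dt) * [p_u*0.000000 + p_m*0.197656 + p_d*1.232478] = 0.352862

Answer: Price = V(0,0) = 0.3529


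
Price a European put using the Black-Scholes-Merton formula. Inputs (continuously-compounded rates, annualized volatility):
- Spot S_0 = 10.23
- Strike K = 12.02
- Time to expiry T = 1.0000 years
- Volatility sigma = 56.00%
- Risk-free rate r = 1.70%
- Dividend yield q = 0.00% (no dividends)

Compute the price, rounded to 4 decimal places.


d1 = (ln(S/K) + (r - q + 0.5*sigma^2) * T) / (sigma * sqrt(T)) = 0.02241545
d2 = d1 - sigma * sqrt(T) = -0.53758455
exp(-rT) = 0.98314368; exp(-qT) = 1.00000000
P = K * exp(-rT) * N(-d2) - S_0 * exp(-qT) * N(-d1)
N(-d1) = 0.49105828; N(-d2) = 0.70456805
P = 12.0200 * 0.98314368 * 0.70456805 - 10.2300 * 1.00000000 * 0.49105828 = 3.3026

Answer: Price = 3.3026
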